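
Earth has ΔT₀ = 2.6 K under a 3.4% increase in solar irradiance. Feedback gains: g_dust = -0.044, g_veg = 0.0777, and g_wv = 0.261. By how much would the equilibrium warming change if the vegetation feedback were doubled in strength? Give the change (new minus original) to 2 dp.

0.46 K

Original: g = 0.2947, ΔT = 2.6/(1−0.2947) = 3.6864 K.
With doubled vegetation: g' = 0.3724, ΔT' = 2.6/(1−0.3724) = 4.1428 K.
Change = 4.1428 − 3.6864 = 0.46 K.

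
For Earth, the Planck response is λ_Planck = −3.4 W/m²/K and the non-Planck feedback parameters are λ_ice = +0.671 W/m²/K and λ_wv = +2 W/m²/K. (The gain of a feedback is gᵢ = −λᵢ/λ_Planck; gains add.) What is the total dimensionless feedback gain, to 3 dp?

0.786

Convert to gains: g_ice = 0.671/3.4 = 0.1974; g_wv = 2/3.4 = 0.5882.
Total gain g = 0.7856.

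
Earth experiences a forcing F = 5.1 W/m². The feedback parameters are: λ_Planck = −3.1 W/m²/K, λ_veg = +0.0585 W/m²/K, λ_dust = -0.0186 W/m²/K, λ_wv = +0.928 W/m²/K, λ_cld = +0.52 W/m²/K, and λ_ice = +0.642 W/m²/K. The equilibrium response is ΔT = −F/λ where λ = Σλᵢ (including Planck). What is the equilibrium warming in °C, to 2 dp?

Net feedback parameter λ = (−3.1) + (+0.0585) + (-0.0186) + (+0.928) + (+0.52) + (+0.642) = -0.9701 W/m²/K.
ΔT = −F/λ = −5.1/(-0.9701) = 5.26 °C.

5.26 °C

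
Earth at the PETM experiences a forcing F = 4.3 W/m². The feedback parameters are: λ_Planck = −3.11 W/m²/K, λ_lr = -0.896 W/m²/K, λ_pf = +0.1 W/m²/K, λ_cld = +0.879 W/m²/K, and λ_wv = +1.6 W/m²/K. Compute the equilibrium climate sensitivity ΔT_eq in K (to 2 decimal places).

Net feedback parameter λ = (−3.11) + (-0.896) + (+0.1) + (+0.879) + (+1.6) = -1.427 W/m²/K.
ΔT = −F/λ = −4.3/(-1.427) = 3.01 K.

3.01 K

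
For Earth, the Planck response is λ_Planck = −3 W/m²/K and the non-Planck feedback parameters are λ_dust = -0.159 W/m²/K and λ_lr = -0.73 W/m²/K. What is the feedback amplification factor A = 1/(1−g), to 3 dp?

0.771

Convert to gains: g_dust = -0.159/3 = -0.053; g_lr = -0.73/3 = -0.2433.
Total gain g = -0.2963.
A = 1/(1 + 0.2963) = 0.771.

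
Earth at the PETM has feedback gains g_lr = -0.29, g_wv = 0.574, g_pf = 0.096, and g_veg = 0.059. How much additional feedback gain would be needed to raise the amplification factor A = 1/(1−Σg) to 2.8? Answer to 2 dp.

Current total gain = 0.439.
Target gain for A = 2.8: g* = 1 − 1/2.8 = 0.6429.
Additional gain needed = 0.6429 − 0.439 = 0.20.

0.20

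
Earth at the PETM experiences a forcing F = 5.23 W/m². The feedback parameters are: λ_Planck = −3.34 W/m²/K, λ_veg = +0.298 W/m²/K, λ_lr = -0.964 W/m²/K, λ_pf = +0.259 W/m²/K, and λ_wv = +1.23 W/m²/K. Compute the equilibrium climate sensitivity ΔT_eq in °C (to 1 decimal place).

Net feedback parameter λ = (−3.34) + (+0.298) + (-0.964) + (+0.259) + (+1.23) = -2.517 W/m²/K.
ΔT = −F/λ = −5.23/(-2.517) = 2.1 °C.

2.1 °C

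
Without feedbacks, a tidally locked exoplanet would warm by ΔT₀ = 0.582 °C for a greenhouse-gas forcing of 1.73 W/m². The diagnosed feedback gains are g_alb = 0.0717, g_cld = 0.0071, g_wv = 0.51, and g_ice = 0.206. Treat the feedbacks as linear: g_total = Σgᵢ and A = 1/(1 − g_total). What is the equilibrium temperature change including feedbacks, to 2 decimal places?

Total gain g = 0.0717 + 0.0071 + 0.51 + 0.206 = 0.7948.
Amplification A = 1/(1 − 0.7948) = 4.873.
ΔT = 0.582 × 4.873 = 2.84 °C.

2.84 °C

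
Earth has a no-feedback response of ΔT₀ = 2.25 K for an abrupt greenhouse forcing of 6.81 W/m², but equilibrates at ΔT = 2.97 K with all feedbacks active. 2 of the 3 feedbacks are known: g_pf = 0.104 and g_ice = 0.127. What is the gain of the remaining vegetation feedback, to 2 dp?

0.01

Amplification A = ΔT/ΔT₀ = 2.97/2.25 = 1.32.
Total gain g = 1 − 1/A = 1 − 1/1.32 = 0.2424.
Known gains sum to 0.104 + 0.127 = 0.231.
g_veg = 0.2424 − 0.231 = 0.01.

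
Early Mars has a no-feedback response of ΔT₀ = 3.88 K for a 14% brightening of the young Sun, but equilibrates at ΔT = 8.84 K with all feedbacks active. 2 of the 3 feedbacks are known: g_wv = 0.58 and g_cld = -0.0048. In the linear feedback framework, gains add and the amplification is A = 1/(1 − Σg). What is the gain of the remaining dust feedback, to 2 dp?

Amplification A = ΔT/ΔT₀ = 8.84/3.88 = 2.278.
Total gain g = 1 − 1/A = 1 − 1/2.278 = 0.561.
Known gains sum to 0.58 − 0.0048 = 0.5752.
g_dust = 0.561 − 0.5752 = -0.01.

-0.01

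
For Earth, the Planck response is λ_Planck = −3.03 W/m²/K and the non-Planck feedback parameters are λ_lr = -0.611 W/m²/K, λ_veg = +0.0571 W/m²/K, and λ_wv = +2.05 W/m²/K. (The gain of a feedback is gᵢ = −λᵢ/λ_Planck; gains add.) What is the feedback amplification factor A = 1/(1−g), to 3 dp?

Convert to gains: g_lr = -0.611/3.03 = -0.2017; g_veg = 0.0571/3.03 = 0.01884; g_wv = 2.05/3.03 = 0.6766.
Total gain g = 0.49374.
A = 1/(1 − 0.49374) = 1.975.

1.975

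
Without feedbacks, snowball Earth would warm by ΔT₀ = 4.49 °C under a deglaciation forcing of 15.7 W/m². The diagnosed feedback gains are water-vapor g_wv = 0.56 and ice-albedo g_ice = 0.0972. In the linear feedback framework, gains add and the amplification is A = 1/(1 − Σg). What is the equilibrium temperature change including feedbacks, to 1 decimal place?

Total gain g = 0.56 + 0.0972 = 0.6572.
Amplification A = 1/(1 − 0.6572) = 2.917.
ΔT = 4.49 × 2.917 = 13.1 °C.

13.1 °C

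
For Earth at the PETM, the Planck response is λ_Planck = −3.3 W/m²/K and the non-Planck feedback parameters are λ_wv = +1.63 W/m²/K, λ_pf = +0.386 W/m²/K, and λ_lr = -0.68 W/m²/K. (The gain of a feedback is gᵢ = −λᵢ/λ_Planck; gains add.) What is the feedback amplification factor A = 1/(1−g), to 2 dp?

Convert to gains: g_wv = 1.63/3.3 = 0.4939; g_pf = 0.386/3.3 = 0.117; g_lr = -0.68/3.3 = -0.2061.
Total gain g = 0.4048.
A = 1/(1 − 0.4048) = 1.68.

1.68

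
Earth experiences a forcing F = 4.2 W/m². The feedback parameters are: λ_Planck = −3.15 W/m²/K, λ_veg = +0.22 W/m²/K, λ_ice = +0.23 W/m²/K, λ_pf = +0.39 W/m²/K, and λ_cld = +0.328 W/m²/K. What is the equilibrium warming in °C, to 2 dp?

Net feedback parameter λ = (−3.15) + (+0.22) + (+0.23) + (+0.39) + (+0.328) = -1.982 W/m²/K.
ΔT = −F/λ = −4.2/(-1.982) = 2.12 °C.

2.12 °C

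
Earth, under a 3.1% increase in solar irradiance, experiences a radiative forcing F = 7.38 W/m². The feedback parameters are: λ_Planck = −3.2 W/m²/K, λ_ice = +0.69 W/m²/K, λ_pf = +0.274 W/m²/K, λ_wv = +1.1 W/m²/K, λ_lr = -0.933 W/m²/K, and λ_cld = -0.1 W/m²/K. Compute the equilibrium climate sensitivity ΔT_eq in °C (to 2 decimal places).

3.40 °C

Net feedback parameter λ = (−3.2) + (+0.69) + (+0.274) + (+1.1) + (-0.933) + (-0.1) = -2.169 W/m²/K.
ΔT = −F/λ = −7.38/(-2.169) = 3.40 °C.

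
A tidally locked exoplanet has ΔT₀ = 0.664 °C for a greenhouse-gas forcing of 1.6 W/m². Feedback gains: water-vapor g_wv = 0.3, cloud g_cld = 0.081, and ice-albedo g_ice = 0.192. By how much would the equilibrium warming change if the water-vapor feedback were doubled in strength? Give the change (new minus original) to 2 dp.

Original: g = 0.573, ΔT = 0.664/(1−0.573) = 1.5550 °C.
With doubled water-vapor: g' = 0.873, ΔT' = 0.664/(1−0.873) = 5.2283 °C.
Change = 5.2283 − 1.5550 = 3.67 °C.

3.67 °C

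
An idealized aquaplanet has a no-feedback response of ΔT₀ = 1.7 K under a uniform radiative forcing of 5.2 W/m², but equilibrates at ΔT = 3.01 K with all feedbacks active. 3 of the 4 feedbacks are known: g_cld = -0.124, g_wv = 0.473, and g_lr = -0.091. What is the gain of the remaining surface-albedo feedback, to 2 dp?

0.18

Amplification A = ΔT/ΔT₀ = 3.01/1.7 = 1.771.
Total gain g = 1 − 1/A = 1 − 1/1.771 = 0.4353.
Known gains sum to -0.124 + 0.473 − 0.091 = 0.258.
g_alb = 0.4353 − 0.258 = 0.18.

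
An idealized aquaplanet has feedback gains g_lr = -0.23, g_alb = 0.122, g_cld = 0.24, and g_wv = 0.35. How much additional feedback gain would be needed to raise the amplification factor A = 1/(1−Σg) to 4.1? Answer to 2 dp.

0.27

Current total gain = 0.482.
Target gain for A = 4.1: g* = 1 − 1/4.1 = 0.7561.
Additional gain needed = 0.7561 − 0.482 = 0.27.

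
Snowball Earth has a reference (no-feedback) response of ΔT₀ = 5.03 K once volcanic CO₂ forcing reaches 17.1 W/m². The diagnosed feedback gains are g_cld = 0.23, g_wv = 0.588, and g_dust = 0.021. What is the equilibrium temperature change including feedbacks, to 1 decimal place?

31.2 K

Total gain g = 0.23 + 0.588 + 0.021 = 0.839.
Amplification A = 1/(1 − 0.839) = 6.211.
ΔT = 5.03 × 6.211 = 31.2 K.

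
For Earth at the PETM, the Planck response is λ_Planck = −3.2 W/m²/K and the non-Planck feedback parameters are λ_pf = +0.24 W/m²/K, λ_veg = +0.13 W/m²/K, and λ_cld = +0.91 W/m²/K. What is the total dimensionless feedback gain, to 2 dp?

0.40

Convert to gains: g_pf = 0.24/3.2 = 0.075; g_veg = 0.13/3.2 = 0.04063; g_cld = 0.91/3.2 = 0.2844.
Total gain g = 0.40003.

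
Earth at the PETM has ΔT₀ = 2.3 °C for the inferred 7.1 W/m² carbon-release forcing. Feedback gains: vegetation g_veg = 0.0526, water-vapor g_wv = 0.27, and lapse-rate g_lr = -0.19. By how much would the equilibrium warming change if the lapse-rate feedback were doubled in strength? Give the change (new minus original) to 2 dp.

Original: g = 0.1326, ΔT = 2.3/(1−0.1326) = 2.6516 °C.
With doubled lapse-rate: g' = -0.0574, ΔT' = 2.3/(1+0.0574) = 2.1751 °C.
Change = 2.1751 − 2.6516 = -0.48 °C.

-0.48 °C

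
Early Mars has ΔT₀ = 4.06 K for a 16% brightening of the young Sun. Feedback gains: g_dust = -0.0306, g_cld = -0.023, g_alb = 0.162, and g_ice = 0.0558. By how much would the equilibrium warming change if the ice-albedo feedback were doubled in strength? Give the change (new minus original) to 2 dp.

0.35 K

Original: g = 0.1642, ΔT = 4.06/(1−0.1642) = 4.8576 K.
With doubled ice-albedo: g' = 0.22, ΔT' = 4.06/(1−0.22) = 5.2051 K.
Change = 5.2051 − 4.8576 = 0.35 K.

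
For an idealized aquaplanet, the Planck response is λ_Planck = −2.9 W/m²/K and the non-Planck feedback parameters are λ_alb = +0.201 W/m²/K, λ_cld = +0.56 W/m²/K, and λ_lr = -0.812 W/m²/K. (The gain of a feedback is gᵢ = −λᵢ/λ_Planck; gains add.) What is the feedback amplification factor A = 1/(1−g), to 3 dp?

0.983

Convert to gains: g_alb = 0.201/2.9 = 0.06931; g_cld = 0.56/2.9 = 0.1931; g_lr = -0.812/2.9 = -0.28.
Total gain g = -0.01759.
A = 1/(1 + 0.01759) = 0.983.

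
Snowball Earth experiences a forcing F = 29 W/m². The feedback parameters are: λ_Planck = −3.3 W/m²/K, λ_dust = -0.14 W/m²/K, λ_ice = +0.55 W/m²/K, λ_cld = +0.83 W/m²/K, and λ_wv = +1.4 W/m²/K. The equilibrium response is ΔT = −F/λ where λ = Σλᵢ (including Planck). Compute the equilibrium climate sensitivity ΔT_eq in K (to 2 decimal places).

Net feedback parameter λ = (−3.3) + (-0.14) + (+0.55) + (+0.83) + (+1.4) = -0.66 W/m²/K.
ΔT = −F/λ = −29/(-0.66) = 43.94 K.

43.94 K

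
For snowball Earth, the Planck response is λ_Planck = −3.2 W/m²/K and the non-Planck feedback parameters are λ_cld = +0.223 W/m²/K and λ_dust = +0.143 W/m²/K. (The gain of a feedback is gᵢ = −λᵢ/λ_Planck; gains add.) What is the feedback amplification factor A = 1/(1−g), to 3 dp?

1.129

Convert to gains: g_cld = 0.223/3.2 = 0.06969; g_dust = 0.143/3.2 = 0.04469.
Total gain g = 0.11438.
A = 1/(1 − 0.11438) = 1.129.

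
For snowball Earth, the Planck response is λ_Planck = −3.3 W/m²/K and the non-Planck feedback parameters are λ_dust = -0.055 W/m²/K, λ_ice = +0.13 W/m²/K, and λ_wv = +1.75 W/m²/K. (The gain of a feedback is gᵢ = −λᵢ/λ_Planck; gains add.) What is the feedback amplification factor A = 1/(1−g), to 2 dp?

2.24

Convert to gains: g_dust = -0.055/3.3 = -0.01667; g_ice = 0.13/3.3 = 0.03939; g_wv = 1.75/3.3 = 0.5303.
Total gain g = 0.55302.
A = 1/(1 − 0.55302) = 2.24.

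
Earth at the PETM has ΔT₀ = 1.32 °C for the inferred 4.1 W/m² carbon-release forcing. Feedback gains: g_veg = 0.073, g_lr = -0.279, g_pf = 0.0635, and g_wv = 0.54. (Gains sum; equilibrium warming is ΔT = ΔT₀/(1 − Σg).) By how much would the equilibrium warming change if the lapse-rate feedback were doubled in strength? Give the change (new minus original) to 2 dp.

Original: g = 0.3975, ΔT = 1.32/(1−0.3975) = 2.1909 °C.
With doubled lapse-rate: g' = 0.1185, ΔT' = 1.32/(1−0.1185) = 1.4974 °C.
Change = 1.4974 − 2.1909 = -0.69 °C.

-0.69 °C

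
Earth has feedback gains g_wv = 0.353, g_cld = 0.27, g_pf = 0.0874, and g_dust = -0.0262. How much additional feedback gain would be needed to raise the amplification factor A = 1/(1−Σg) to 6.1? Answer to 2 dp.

Current total gain = 0.6842.
Target gain for A = 6.1: g* = 1 − 1/6.1 = 0.8361.
Additional gain needed = 0.8361 − 0.6842 = 0.15.

0.15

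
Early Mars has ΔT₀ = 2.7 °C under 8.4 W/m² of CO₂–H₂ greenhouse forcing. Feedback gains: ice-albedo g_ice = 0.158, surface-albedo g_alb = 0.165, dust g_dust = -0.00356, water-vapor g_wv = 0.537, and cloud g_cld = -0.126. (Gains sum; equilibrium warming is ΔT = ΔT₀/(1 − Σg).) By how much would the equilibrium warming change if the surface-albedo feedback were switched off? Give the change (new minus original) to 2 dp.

Original: g = 0.73044, ΔT = 2.7/(1−0.73044) = 10.0163 °C.
Without surface-albedo: g' = 0.56544, ΔT' = 2.7/(1−0.56544) = 6.2132 °C.
Change = 6.2132 − 10.0163 = -3.80 °C.

-3.80 °C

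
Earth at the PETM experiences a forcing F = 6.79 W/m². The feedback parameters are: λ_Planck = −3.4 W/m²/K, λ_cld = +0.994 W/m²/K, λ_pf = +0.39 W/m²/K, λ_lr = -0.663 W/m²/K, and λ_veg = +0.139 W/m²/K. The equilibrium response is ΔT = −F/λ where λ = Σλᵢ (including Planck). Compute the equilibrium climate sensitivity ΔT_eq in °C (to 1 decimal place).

Net feedback parameter λ = (−3.4) + (+0.994) + (+0.39) + (-0.663) + (+0.139) = -2.54 W/m²/K.
ΔT = −F/λ = −6.79/(-2.54) = 2.7 °C.

2.7 °C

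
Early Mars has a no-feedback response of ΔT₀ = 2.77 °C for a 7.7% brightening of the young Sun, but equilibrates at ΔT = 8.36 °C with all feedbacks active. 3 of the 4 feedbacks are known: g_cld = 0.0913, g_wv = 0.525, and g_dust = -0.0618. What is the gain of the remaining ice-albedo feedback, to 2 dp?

Amplification A = ΔT/ΔT₀ = 8.36/2.77 = 3.018.
Total gain g = 1 − 1/A = 1 − 1/3.018 = 0.6687.
Known gains sum to 0.0913 + 0.525 − 0.0618 = 0.5545.
g_ice = 0.6687 − 0.5545 = 0.11.

0.11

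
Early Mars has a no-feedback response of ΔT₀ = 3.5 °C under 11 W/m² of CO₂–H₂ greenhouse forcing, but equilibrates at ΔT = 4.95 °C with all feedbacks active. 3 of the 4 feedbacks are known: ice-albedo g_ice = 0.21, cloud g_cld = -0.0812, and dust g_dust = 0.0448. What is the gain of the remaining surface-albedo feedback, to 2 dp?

0.12

Amplification A = ΔT/ΔT₀ = 4.95/3.5 = 1.414.
Total gain g = 1 − 1/A = 1 − 1/1.414 = 0.2928.
Known gains sum to 0.21 − 0.0812 + 0.0448 = 0.1736.
g_alb = 0.2928 − 0.1736 = 0.12.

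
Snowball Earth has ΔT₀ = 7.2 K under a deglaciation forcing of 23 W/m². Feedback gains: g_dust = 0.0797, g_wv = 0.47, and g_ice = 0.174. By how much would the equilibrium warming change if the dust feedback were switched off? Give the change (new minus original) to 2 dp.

-5.83 K

Original: g = 0.7237, ΔT = 7.2/(1−0.7237) = 26.0586 K.
Without dust: g' = 0.644, ΔT' = 7.2/(1−0.644) = 20.2247 K.
Change = 20.2247 − 26.0586 = -5.83 K.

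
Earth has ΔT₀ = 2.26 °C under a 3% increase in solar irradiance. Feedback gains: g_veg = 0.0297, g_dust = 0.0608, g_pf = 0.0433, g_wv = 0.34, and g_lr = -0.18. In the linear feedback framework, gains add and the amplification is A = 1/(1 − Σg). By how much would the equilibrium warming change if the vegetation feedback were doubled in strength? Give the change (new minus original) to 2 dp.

Original: g = 0.2938, ΔT = 2.26/(1−0.2938) = 3.2002 °C.
With doubled vegetation: g' = 0.3235, ΔT' = 2.26/(1−0.3235) = 3.3407 °C.
Change = 3.3407 − 3.2002 = 0.14 °C.

0.14 °C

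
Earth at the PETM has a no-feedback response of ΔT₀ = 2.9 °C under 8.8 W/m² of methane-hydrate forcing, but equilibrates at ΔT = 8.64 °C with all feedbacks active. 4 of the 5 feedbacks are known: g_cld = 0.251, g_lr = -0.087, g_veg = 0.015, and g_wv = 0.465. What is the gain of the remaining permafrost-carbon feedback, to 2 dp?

0.02

Amplification A = ΔT/ΔT₀ = 8.64/2.9 = 2.979.
Total gain g = 1 − 1/A = 1 − 1/2.979 = 0.6643.
Known gains sum to 0.251 − 0.087 + 0.015 + 0.465 = 0.644.
g_pf = 0.6643 − 0.644 = 0.02.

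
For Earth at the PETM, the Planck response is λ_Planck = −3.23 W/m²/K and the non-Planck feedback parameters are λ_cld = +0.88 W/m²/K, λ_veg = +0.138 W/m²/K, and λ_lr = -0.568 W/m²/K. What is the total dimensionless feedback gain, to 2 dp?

0.14

Convert to gains: g_cld = 0.88/3.23 = 0.2724; g_veg = 0.138/3.23 = 0.04272; g_lr = -0.568/3.23 = -0.1759.
Total gain g = 0.13922.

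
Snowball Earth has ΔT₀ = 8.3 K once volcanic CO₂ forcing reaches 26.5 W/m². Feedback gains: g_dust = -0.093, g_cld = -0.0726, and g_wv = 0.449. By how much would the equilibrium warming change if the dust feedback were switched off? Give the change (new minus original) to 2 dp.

1.73 K

Original: g = 0.2834, ΔT = 8.3/(1−0.2834) = 11.5825 K.
Without dust: g' = 0.3764, ΔT' = 8.3/(1−0.3764) = 13.3098 K.
Change = 13.3098 − 11.5825 = 1.73 K.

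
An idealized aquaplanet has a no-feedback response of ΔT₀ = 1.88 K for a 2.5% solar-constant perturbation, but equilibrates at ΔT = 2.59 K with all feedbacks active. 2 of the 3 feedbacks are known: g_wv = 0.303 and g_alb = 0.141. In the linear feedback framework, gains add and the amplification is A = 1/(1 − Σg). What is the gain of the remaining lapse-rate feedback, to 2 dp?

Amplification A = ΔT/ΔT₀ = 2.59/1.88 = 1.378.
Total gain g = 1 − 1/A = 1 − 1/1.378 = 0.2743.
Known gains sum to 0.303 + 0.141 = 0.444.
g_lr = 0.2743 − 0.444 = -0.17.

-0.17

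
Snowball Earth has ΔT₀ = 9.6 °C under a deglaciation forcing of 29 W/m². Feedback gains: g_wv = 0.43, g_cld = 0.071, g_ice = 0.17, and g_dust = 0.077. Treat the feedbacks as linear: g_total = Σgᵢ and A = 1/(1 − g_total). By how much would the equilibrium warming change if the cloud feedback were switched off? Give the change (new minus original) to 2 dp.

Original: g = 0.748, ΔT = 9.6/(1−0.748) = 38.0952 °C.
Without cloud: g' = 0.677, ΔT' = 9.6/(1−0.677) = 29.7214 °C.
Change = 29.7214 − 38.0952 = -8.37 °C.

-8.37 °C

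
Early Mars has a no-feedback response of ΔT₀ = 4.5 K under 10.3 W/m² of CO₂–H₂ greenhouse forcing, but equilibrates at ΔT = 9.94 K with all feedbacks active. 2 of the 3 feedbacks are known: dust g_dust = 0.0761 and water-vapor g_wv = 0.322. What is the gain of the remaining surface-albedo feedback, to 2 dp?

Amplification A = ΔT/ΔT₀ = 9.94/4.5 = 2.209.
Total gain g = 1 − 1/A = 1 − 1/2.209 = 0.5473.
Known gains sum to 0.0761 + 0.322 = 0.3981.
g_alb = 0.5473 − 0.3981 = 0.15.

0.15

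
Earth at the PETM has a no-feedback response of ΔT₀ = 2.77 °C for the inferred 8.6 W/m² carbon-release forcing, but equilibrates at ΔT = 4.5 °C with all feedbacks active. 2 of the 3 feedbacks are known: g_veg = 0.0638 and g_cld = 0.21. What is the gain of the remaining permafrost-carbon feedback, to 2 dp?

Amplification A = ΔT/ΔT₀ = 4.5/2.77 = 1.625.
Total gain g = 1 − 1/A = 1 − 1/1.625 = 0.3846.
Known gains sum to 0.0638 + 0.21 = 0.2738.
g_pf = 0.3846 − 0.2738 = 0.11.

0.11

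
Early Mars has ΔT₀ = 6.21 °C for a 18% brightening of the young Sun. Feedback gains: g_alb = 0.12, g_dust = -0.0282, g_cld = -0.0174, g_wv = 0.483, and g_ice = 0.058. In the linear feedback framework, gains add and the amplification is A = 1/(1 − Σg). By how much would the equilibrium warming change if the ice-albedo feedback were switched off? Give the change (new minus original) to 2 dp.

-2.12 °C

Original: g = 0.6154, ΔT = 6.21/(1−0.6154) = 16.1466 °C.
Without ice-albedo: g' = 0.5574, ΔT' = 6.21/(1−0.5574) = 14.0307 °C.
Change = 14.0307 − 16.1466 = -2.12 °C.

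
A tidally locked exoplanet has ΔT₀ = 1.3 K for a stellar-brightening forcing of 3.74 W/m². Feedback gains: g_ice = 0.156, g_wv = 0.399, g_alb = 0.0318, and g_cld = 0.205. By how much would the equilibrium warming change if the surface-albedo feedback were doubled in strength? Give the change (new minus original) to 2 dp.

1.13 K

Original: g = 0.7918, ΔT = 1.3/(1−0.7918) = 6.2440 K.
With doubled surface-albedo: g' = 0.8236, ΔT' = 1.3/(1−0.8236) = 7.3696 K.
Change = 7.3696 − 6.2440 = 1.13 K.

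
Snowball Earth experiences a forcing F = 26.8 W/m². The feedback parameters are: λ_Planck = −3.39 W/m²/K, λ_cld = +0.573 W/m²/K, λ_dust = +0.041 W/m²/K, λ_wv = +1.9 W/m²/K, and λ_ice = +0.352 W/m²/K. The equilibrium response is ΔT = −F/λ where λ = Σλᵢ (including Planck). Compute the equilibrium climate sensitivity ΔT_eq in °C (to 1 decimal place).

51.1 °C

Net feedback parameter λ = (−3.39) + (+0.573) + (+0.041) + (+1.9) + (+0.352) = -0.524 W/m²/K.
ΔT = −F/λ = −26.8/(-0.524) = 51.1 °C.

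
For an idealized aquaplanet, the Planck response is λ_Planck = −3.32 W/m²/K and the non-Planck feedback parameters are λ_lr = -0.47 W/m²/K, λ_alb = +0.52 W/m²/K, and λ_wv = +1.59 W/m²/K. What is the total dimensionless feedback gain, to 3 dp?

Convert to gains: g_lr = -0.47/3.32 = -0.1416; g_alb = 0.52/3.32 = 0.1566; g_wv = 1.59/3.32 = 0.4789.
Total gain g = 0.4939.

0.494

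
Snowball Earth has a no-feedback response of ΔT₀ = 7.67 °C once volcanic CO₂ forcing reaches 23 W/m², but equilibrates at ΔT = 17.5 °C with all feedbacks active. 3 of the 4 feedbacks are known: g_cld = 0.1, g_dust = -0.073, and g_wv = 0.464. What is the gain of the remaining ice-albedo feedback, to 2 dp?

Amplification A = ΔT/ΔT₀ = 17.5/7.67 = 2.282.
Total gain g = 1 − 1/A = 1 − 1/2.282 = 0.5618.
Known gains sum to 0.1 − 0.073 + 0.464 = 0.491.
g_ice = 0.5618 − 0.491 = 0.07.

0.07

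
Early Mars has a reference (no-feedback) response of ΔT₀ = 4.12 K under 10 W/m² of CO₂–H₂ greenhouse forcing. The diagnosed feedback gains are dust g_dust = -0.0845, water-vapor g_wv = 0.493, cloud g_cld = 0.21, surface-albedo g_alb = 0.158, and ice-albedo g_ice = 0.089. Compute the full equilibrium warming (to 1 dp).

Total gain g = -0.0845 + 0.493 + 0.21 + 0.158 + 0.089 = 0.8655.
Amplification A = 1/(1 − 0.8655) = 7.435.
ΔT = 4.12 × 7.435 = 30.6 K.

30.6 K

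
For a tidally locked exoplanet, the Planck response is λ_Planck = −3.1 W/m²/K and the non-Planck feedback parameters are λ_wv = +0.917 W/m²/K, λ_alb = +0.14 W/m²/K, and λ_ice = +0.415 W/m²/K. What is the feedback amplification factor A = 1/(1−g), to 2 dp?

Convert to gains: g_wv = 0.917/3.1 = 0.2958; g_alb = 0.14/3.1 = 0.04516; g_ice = 0.415/3.1 = 0.1339.
Total gain g = 0.47486.
A = 1/(1 − 0.47486) = 1.90.

1.90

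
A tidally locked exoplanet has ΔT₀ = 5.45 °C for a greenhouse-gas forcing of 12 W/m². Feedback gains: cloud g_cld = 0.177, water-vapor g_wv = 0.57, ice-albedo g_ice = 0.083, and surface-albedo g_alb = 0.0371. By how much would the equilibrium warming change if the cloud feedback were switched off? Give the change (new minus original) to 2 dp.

Original: g = 0.8671, ΔT = 5.45/(1−0.8671) = 41.0083 °C.
Without cloud: g' = 0.6901, ΔT' = 5.45/(1−0.6901) = 17.5863 °C.
Change = 17.5863 − 41.0083 = -23.42 °C.

-23.42 °C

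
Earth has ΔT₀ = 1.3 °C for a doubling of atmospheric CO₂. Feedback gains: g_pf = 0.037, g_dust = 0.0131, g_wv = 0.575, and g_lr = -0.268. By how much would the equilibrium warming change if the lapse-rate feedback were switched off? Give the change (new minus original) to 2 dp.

1.45 °C

Original: g = 0.3571, ΔT = 1.3/(1−0.3571) = 2.0221 °C.
Without lapse-rate: g' = 0.6251, ΔT' = 1.3/(1−0.6251) = 3.4676 °C.
Change = 3.4676 − 2.0221 = 1.45 °C.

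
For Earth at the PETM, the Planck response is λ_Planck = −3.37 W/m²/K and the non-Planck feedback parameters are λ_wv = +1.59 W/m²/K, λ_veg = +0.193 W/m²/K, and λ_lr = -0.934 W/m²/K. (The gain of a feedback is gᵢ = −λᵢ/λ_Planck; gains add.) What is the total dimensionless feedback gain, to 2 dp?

Convert to gains: g_wv = 1.59/3.37 = 0.4718; g_veg = 0.193/3.37 = 0.05727; g_lr = -0.934/3.37 = -0.2772.
Total gain g = 0.25187.

0.25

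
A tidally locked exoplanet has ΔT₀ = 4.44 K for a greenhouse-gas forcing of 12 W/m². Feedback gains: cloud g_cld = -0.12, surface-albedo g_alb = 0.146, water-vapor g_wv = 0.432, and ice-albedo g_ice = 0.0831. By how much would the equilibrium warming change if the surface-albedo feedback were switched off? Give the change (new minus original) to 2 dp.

Original: g = 0.5411, ΔT = 4.44/(1−0.5411) = 9.6753 K.
Without surface-albedo: g' = 0.3951, ΔT' = 4.44/(1−0.3951) = 7.3401 K.
Change = 7.3401 − 9.6753 = -2.34 K.

-2.34 K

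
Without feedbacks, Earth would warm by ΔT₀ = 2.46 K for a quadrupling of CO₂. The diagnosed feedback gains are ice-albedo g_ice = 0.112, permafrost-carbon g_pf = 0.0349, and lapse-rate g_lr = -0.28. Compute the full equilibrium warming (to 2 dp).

Total gain g = 0.112 + 0.0349 − 0.28 = -0.1331.
Amplification A = 1/(1 + 0.1331) = 0.8825.
ΔT = 2.46 × 0.8825 = 2.17 K.

2.17 K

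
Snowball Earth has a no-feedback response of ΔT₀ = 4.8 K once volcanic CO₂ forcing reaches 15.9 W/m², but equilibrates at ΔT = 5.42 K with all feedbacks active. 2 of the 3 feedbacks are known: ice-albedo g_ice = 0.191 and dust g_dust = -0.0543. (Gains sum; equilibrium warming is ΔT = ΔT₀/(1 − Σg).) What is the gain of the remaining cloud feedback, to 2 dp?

-0.02

Amplification A = ΔT/ΔT₀ = 5.42/4.8 = 1.129.
Total gain g = 1 − 1/A = 1 − 1/1.129 = 0.1143.
Known gains sum to 0.191 − 0.0543 = 0.1367.
g_cld = 0.1143 − 0.1367 = -0.02.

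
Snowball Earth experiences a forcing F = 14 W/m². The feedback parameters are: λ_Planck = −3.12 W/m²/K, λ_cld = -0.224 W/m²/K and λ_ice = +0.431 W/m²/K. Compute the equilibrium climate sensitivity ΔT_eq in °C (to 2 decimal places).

Net feedback parameter λ = (−3.12) + (-0.224) + (+0.431) = -2.913 W/m²/K.
ΔT = −F/λ = −14/(-2.913) = 4.81 °C.

4.81 °C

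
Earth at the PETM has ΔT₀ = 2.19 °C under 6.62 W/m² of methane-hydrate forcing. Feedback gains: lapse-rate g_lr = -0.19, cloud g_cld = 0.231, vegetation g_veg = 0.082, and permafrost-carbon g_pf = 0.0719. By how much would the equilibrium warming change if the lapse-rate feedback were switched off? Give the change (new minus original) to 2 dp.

Original: g = 0.1949, ΔT = 2.19/(1−0.1949) = 2.7202 °C.
Without lapse-rate: g' = 0.3849, ΔT' = 2.19/(1−0.3849) = 3.5604 °C.
Change = 3.5604 − 2.7202 = 0.84 °C.

0.84 °C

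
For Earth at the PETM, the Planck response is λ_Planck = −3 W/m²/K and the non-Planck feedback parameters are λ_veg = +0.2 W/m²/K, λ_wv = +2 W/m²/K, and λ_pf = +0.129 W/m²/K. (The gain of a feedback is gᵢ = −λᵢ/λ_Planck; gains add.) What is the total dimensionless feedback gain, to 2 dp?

Convert to gains: g_veg = 0.2/3 = 0.06667; g_wv = 2/3 = 0.6667; g_pf = 0.129/3 = 0.043.
Total gain g = 0.77637.

0.78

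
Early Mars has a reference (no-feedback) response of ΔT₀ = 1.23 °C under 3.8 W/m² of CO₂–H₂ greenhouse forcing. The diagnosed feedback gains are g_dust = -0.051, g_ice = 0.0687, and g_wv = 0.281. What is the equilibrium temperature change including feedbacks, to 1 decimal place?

1.8 °C

Total gain g = -0.051 + 0.0687 + 0.281 = 0.2987.
Amplification A = 1/(1 − 0.2987) = 1.426.
ΔT = 1.23 × 1.426 = 1.8 °C.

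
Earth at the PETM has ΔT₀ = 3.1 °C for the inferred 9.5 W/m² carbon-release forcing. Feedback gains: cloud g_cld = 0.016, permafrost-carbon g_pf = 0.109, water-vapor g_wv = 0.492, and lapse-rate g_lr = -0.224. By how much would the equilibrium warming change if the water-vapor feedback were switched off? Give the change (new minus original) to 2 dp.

-2.29 °C

Original: g = 0.393, ΔT = 3.1/(1−0.393) = 5.1071 °C.
Without water-vapor: g' = -0.099, ΔT' = 3.1/(1+0.099) = 2.8207 °C.
Change = 2.8207 − 5.1071 = -2.29 °C.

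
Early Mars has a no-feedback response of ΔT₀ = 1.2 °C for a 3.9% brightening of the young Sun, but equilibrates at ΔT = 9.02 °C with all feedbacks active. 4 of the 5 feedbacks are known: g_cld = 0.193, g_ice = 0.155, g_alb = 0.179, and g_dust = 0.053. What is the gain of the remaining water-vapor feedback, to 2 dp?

0.29

Amplification A = ΔT/ΔT₀ = 9.02/1.2 = 7.517.
Total gain g = 1 − 1/A = 1 − 1/7.517 = 0.867.
Known gains sum to 0.193 + 0.155 + 0.179 + 0.053 = 0.58.
g_wv = 0.867 − 0.58 = 0.29.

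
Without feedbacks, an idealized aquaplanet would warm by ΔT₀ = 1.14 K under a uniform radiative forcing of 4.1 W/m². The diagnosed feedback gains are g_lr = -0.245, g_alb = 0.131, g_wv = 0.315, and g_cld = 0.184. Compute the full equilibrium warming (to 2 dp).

1.85 K

Total gain g = -0.245 + 0.131 + 0.315 + 0.184 = 0.385.
Amplification A = 1/(1 − 0.385) = 1.626.
ΔT = 1.14 × 1.626 = 1.85 K.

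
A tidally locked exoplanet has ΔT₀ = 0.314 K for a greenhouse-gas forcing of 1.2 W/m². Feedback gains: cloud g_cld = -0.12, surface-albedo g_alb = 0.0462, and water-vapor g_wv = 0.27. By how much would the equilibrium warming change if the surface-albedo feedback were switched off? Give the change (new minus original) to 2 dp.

-0.02 K

Original: g = 0.1962, ΔT = 0.314/(1−0.1962) = 0.3906 K.
Without surface-albedo: g' = 0.15, ΔT' = 0.314/(1−0.15) = 0.3694 K.
Change = 0.3694 − 0.3906 = -0.02 K.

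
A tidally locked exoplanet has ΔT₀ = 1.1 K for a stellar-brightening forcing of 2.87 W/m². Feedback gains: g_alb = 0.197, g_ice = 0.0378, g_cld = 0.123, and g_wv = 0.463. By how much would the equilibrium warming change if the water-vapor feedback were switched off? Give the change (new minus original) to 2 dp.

Original: g = 0.8208, ΔT = 1.1/(1−0.8208) = 6.1384 K.
Without water-vapor: g' = 0.3578, ΔT' = 1.1/(1−0.3578) = 1.7129 K.
Change = 1.7129 − 6.1384 = -4.43 K.

-4.43 K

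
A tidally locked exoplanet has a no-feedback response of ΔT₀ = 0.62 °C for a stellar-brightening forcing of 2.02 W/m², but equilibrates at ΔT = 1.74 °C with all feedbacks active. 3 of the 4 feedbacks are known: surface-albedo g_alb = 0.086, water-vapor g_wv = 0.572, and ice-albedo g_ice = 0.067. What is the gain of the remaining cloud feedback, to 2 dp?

-0.08

Amplification A = ΔT/ΔT₀ = 1.74/0.62 = 2.806.
Total gain g = 1 − 1/A = 1 − 1/2.806 = 0.6436.
Known gains sum to 0.086 + 0.572 + 0.067 = 0.725.
g_cld = 0.6436 − 0.725 = -0.08.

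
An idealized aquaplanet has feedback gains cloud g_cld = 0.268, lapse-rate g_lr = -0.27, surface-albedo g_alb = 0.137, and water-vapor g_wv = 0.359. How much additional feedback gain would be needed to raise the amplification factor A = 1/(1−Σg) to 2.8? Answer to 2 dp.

Current total gain = 0.494.
Target gain for A = 2.8: g* = 1 − 1/2.8 = 0.6429.
Additional gain needed = 0.6429 − 0.494 = 0.15.

0.15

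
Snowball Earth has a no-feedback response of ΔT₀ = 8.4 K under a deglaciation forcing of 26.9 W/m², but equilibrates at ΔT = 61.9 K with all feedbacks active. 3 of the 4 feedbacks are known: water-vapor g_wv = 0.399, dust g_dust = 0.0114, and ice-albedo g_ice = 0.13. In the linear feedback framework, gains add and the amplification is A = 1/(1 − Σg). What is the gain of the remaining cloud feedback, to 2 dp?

0.32

Amplification A = ΔT/ΔT₀ = 61.9/8.4 = 7.369.
Total gain g = 1 − 1/A = 1 − 1/7.369 = 0.8643.
Known gains sum to 0.399 + 0.0114 + 0.13 = 0.5404.
g_cld = 0.8643 − 0.5404 = 0.32.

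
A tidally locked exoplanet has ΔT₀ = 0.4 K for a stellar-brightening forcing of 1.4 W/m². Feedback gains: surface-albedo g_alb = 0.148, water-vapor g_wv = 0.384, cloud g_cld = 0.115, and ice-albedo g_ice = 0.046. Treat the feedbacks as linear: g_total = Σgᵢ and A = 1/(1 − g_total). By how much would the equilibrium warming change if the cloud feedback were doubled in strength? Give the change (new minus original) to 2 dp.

0.78 K

Original: g = 0.693, ΔT = 0.4/(1−0.693) = 1.3029 K.
With doubled cloud: g' = 0.808, ΔT' = 0.4/(1−0.808) = 2.0833 K.
Change = 2.0833 − 1.3029 = 0.78 K.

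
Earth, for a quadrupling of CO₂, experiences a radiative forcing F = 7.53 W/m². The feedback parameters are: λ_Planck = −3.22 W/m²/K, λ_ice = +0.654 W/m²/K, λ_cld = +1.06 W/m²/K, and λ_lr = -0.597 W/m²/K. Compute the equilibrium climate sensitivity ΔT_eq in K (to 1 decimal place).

Net feedback parameter λ = (−3.22) + (+0.654) + (+1.06) + (-0.597) = -2.103 W/m²/K.
ΔT = −F/λ = −7.53/(-2.103) = 3.6 K.

3.6 K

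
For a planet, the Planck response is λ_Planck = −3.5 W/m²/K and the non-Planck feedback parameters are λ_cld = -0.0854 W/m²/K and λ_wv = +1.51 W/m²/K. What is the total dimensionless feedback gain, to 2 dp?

Convert to gains: g_cld = -0.0854/3.5 = -0.0244; g_wv = 1.51/3.5 = 0.4314.
Total gain g = 0.407.

0.41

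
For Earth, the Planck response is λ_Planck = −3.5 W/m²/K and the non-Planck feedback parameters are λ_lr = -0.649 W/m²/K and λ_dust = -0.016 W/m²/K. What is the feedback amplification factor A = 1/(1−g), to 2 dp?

0.84

Convert to gains: g_lr = -0.649/3.5 = -0.1854; g_dust = -0.016/3.5 = -0.004571.
Total gain g = -0.189971.
A = 1/(1 + 0.189971) = 0.84.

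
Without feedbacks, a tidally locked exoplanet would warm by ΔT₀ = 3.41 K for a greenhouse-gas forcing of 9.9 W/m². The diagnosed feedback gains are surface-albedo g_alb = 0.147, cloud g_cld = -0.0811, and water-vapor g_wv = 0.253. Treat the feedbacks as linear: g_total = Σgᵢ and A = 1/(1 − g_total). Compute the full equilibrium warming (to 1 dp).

Total gain g = 0.147 − 0.0811 + 0.253 = 0.3189.
Amplification A = 1/(1 − 0.3189) = 1.468.
ΔT = 3.41 × 1.468 = 5.0 K.

5.0 K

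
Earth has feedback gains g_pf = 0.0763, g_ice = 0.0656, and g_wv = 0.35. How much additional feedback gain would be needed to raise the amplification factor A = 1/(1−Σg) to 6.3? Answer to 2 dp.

Current total gain = 0.4919.
Target gain for A = 6.3: g* = 1 − 1/6.3 = 0.8413.
Additional gain needed = 0.8413 − 0.4919 = 0.35.

0.35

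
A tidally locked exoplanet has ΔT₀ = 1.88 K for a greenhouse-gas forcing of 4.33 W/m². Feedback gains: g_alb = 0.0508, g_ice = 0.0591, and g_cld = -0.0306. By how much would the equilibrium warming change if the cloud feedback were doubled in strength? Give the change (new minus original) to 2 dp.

Original: g = 0.0793, ΔT = 1.88/(1−0.0793) = 2.0419 K.
With doubled cloud: g' = 0.0487, ΔT' = 1.88/(1−0.0487) = 1.9762 K.
Change = 1.9762 − 2.0419 = -0.07 K.

-0.07 K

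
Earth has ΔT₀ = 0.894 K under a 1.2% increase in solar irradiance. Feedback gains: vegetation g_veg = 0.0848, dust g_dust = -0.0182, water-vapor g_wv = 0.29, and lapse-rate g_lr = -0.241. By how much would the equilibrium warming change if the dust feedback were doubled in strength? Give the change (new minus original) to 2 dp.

-0.02 K

Original: g = 0.1156, ΔT = 0.894/(1−0.1156) = 1.0109 K.
With doubled dust: g' = 0.0974, ΔT' = 0.894/(1−0.0974) = 0.9905 K.
Change = 0.9905 − 1.0109 = -0.02 K.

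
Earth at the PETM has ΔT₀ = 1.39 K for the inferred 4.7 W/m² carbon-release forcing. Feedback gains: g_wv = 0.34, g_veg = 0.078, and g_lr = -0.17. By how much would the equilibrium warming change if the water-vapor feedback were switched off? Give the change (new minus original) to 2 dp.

-0.58 K

Original: g = 0.248, ΔT = 1.39/(1−0.248) = 1.8484 K.
Without water-vapor: g' = -0.092, ΔT' = 1.39/(1+0.092) = 1.2729 K.
Change = 1.2729 − 1.8484 = -0.58 K.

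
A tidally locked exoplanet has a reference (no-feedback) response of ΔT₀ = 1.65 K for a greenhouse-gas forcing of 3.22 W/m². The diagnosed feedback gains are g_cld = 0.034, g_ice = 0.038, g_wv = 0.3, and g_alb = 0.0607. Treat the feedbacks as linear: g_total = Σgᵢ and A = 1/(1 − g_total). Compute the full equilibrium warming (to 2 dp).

Total gain g = 0.034 + 0.038 + 0.3 + 0.0607 = 0.4327.
Amplification A = 1/(1 − 0.4327) = 1.763.
ΔT = 1.65 × 1.763 = 2.91 K.

2.91 K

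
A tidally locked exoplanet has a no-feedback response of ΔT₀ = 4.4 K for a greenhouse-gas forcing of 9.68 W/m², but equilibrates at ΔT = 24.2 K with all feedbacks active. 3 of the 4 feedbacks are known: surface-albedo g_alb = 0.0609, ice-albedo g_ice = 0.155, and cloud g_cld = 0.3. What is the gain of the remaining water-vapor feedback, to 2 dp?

Amplification A = ΔT/ΔT₀ = 24.2/4.4 = 5.5.
Total gain g = 1 − 1/A = 1 − 1/5.5 = 0.8182.
Known gains sum to 0.0609 + 0.155 + 0.3 = 0.5159.
g_wv = 0.8182 − 0.5159 = 0.30.

0.30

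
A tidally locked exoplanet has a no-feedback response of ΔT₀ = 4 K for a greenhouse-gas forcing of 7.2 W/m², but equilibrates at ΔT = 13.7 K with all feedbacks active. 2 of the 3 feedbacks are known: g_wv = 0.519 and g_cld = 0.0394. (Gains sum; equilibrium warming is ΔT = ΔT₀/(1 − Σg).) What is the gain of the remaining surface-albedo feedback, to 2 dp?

0.15

Amplification A = ΔT/ΔT₀ = 13.7/4 = 3.425.
Total gain g = 1 − 1/A = 1 − 1/3.425 = 0.708.
Known gains sum to 0.519 + 0.0394 = 0.5584.
g_alb = 0.708 − 0.5584 = 0.15.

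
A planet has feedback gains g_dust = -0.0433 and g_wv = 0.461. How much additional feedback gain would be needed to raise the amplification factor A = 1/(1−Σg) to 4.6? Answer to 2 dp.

Current total gain = 0.4177.
Target gain for A = 4.6: g* = 1 − 1/4.6 = 0.7826.
Additional gain needed = 0.7826 − 0.4177 = 0.36.

0.36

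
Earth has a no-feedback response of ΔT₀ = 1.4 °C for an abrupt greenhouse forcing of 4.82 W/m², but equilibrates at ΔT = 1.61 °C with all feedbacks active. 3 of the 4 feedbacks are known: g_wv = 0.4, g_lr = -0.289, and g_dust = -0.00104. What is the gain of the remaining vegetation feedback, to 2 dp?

Amplification A = ΔT/ΔT₀ = 1.61/1.4 = 1.15.
Total gain g = 1 − 1/A = 1 − 1/1.15 = 0.1304.
Known gains sum to 0.4 − 0.289 − 0.00104 = 0.10996.
g_veg = 0.1304 − 0.10996 = 0.02.

0.02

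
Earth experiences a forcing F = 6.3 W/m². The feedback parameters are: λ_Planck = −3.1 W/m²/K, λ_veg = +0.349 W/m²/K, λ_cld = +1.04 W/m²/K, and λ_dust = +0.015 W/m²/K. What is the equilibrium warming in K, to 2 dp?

Net feedback parameter λ = (−3.1) + (+0.349) + (+1.04) + (+0.015) = -1.696 W/m²/K.
ΔT = −F/λ = −6.3/(-1.696) = 3.71 K.

3.71 K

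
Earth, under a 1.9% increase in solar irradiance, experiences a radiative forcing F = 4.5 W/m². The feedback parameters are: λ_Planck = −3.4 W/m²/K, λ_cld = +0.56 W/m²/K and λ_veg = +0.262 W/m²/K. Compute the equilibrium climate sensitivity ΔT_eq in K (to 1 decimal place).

1.7 K

Net feedback parameter λ = (−3.4) + (+0.56) + (+0.262) = -2.578 W/m²/K.
ΔT = −F/λ = −4.5/(-2.578) = 1.7 K.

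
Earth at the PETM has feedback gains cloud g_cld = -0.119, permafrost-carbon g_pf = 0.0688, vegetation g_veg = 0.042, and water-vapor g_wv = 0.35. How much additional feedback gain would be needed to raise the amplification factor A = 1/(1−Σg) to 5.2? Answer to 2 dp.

0.47

Current total gain = 0.3418.
Target gain for A = 5.2: g* = 1 − 1/5.2 = 0.8077.
Additional gain needed = 0.8077 − 0.3418 = 0.47.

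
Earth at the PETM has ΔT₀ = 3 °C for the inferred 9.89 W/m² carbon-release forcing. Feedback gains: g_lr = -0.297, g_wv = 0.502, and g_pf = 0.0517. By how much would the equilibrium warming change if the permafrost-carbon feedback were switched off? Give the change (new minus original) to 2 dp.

Original: g = 0.2567, ΔT = 3/(1−0.2567) = 4.0361 °C.
Without permafrost-carbon: g' = 0.205, ΔT' = 3/(1−0.205) = 3.7736 °C.
Change = 3.7736 − 4.0361 = -0.26 °C.

-0.26 °C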